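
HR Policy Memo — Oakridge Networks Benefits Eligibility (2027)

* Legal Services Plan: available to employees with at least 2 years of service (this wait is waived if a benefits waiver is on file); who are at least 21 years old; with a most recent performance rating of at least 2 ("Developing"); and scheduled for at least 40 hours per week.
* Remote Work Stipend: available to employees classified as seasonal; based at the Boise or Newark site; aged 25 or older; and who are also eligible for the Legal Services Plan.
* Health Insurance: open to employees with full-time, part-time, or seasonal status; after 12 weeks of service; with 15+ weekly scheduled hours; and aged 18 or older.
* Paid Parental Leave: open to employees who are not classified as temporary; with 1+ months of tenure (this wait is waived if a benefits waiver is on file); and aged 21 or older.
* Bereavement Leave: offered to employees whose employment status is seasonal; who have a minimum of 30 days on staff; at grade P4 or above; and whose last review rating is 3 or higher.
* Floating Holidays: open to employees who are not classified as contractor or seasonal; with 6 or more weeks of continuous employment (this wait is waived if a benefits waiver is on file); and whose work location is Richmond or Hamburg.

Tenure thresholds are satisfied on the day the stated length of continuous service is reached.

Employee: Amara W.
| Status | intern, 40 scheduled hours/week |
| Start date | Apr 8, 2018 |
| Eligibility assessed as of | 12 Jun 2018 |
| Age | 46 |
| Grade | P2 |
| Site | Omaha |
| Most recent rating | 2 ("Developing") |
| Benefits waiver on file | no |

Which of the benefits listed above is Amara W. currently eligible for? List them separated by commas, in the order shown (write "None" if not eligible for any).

Service from Apr 8, 2018 to 12 Jun 2018: 65 days.
Legal Services Plan — no waiver, service 65 days < 2 years (≈730 days) ✗ → not eligible.
Remote Work Stipend — status intern ✗ (requires seasonal) → not eligible.
Health Insurance — status intern ✗ (requires full-time, part-time, or seasonal) → not eligible.
Paid Parental Leave — status intern ✓ (not excluded); no waiver, service 65 days ≥ 1 month (≈30 days) ✓; age 46 ≥ 21 ✓ → eligible.
Bereavement Leave — status intern ✗ (requires seasonal) → not eligible.
Floating Holidays — status intern ✓ (not excluded); no waiver, service 65 days ≥ 6 weeks (≈42 days) ✓; site Omaha ✗ (not Richmond or Hamburg) → not eligible.

Paid Parental Leave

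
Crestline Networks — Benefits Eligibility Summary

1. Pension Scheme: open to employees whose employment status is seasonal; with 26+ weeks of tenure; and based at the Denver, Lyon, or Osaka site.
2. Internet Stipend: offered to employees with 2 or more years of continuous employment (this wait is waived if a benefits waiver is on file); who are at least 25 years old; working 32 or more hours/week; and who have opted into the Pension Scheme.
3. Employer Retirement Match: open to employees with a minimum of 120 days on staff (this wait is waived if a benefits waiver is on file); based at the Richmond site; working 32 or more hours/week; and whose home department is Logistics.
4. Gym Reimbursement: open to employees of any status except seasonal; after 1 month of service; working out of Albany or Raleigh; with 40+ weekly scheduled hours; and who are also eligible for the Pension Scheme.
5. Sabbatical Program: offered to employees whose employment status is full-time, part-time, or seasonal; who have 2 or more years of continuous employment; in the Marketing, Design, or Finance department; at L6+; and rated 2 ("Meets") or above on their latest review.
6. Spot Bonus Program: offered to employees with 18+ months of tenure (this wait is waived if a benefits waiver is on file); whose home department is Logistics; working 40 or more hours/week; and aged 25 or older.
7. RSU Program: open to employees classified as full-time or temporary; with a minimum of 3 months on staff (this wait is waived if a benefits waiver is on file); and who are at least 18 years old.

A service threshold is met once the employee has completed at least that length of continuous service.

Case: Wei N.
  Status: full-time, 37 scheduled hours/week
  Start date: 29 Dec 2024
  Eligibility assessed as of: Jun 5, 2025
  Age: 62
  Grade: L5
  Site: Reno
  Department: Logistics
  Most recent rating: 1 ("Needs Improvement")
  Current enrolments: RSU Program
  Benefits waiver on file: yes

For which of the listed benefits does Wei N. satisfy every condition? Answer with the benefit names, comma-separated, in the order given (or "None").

RSU Program

Service from 29 Dec 2024 to Jun 5, 2025: 158 days.
Pension Scheme — status full-time ✗ (requires seasonal) → not eligible.
Internet Stipend — benefits waiver on file ✓; age 62 ≥ 25 ✓; 37 hrs/wk ≥ 32 ✓; not enrolled in Pension Scheme ✗ → not eligible.
Employer Retirement Match — benefits waiver on file ✓; site Reno ✗ (not Richmond) → not eligible.
Gym Reimbursement — status full-time ✓ (not excluded); service 158 days ≥ 1 month (≈30 days) ✓; site Reno ✗ (not Albany or Raleigh) → not eligible.
Sabbatical Program — status full-time ✓; service 158 days < 2 years (≈730 days) ✗ → not eligible.
Spot Bonus Program — benefits waiver on file ✓; dept Logistics ✓; 37 hrs/wk < 40 ✗ → not eligible.
RSU Program — status full-time ✓; benefits waiver on file ✓; age 62 ≥ 18 ✓ → eligible.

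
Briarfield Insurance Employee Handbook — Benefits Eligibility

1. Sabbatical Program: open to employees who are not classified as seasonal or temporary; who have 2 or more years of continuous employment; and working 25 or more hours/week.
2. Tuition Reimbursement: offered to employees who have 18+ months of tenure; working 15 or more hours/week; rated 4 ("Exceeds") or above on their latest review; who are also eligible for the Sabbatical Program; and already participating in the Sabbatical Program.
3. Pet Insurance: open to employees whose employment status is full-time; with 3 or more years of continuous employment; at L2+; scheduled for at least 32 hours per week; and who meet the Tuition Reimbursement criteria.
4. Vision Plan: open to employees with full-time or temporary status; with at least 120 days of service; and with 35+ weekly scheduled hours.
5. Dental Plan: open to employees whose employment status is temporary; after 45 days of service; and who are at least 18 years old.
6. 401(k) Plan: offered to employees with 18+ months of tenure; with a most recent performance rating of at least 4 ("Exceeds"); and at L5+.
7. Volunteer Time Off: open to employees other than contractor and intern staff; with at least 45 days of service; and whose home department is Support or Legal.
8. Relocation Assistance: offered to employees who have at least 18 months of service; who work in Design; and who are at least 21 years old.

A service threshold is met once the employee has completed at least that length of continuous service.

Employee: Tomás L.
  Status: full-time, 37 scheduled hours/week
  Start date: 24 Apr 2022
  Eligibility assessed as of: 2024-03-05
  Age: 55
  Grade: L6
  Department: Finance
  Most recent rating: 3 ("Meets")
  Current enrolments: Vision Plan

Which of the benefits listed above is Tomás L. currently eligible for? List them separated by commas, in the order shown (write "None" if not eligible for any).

Service from 24 Apr 2022 to 2024-03-05: 681 days.
Sabbatical Program — status full-time ✓ (not excluded); service 681 days < 2 years (≈730 days) ✗ → not eligible.
Tuition Reimbursement — service 681 days ≥ 18 months (≈540 days) ✓; 37 hrs/wk ≥ 15 ✓; rating 3 < 4 ✗ → not eligible.
Pet Insurance — status full-time ✓; service 681 days < 3 years (≈1095 days) ✗ → not eligible.
Vision Plan — status full-time ✓; service 681 days ≥ 120 days ✓; 37 hrs/wk ≥ 35 ✓ → eligible.
Dental Plan — status full-time ✗ (requires temporary) → not eligible.
401(k) Plan — service 681 days ≥ 18 months (≈540 days) ✓; rating 3 < 4 ✗ → not eligible.
Volunteer Time Off — status full-time ✓ (not excluded); service 681 days ≥ 45 days ✓; dept Finance ✗ → not eligible.
Relocation Assistance — service 681 days ≥ 18 months (≈540 days) ✓; dept Finance ✗ → not eligible.

Vision Plan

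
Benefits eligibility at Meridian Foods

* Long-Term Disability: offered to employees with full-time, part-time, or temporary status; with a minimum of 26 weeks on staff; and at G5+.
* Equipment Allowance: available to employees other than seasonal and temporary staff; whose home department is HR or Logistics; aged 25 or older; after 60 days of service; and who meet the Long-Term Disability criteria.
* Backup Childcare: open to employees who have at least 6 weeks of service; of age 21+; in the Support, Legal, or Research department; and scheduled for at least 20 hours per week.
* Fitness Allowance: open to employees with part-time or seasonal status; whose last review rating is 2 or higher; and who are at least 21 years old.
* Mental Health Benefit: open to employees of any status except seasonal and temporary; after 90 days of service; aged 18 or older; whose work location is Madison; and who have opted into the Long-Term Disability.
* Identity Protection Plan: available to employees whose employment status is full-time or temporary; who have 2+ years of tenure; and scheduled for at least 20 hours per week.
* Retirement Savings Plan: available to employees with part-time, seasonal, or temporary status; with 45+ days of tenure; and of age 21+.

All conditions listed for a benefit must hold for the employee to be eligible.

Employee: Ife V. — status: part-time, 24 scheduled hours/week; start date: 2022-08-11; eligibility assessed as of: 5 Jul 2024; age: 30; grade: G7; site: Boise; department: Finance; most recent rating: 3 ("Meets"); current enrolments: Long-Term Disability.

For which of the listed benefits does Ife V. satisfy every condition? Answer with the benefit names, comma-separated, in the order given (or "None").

Long-Term Disability, Fitness Allowance, Retirement Savings Plan

Service from 2022-08-11 to 5 Jul 2024: 694 days.
Long-Term Disability — status part-time ✓; service 694 days ≥ 26 weeks (≈182 days) ✓; grade G7 ≥ G5 ✓ → eligible.
Equipment Allowance — status part-time ✓ (not excluded); dept Finance ✗ → not eligible.
Backup Childcare — service 694 days ≥ 6 weeks (≈42 days) ✓; age 30 ≥ 21 ✓; dept Finance ✗ → not eligible.
Fitness Allowance — status part-time ✓; rating 3 ≥ 2 ✓; age 30 ≥ 21 ✓ → eligible.
Mental Health Benefit — status part-time ✓ (not excluded); service 694 days ≥ 90 days ✓; age 30 ≥ 18 ✓; site Boise ✗ (not Madison) → not eligible.
Identity Protection Plan — status part-time ✗ (requires full-time or temporary) → not eligible.
Retirement Savings Plan — status part-time ✓; service 694 days ≥ 45 days ✓; age 30 ≥ 21 ✓ → eligible.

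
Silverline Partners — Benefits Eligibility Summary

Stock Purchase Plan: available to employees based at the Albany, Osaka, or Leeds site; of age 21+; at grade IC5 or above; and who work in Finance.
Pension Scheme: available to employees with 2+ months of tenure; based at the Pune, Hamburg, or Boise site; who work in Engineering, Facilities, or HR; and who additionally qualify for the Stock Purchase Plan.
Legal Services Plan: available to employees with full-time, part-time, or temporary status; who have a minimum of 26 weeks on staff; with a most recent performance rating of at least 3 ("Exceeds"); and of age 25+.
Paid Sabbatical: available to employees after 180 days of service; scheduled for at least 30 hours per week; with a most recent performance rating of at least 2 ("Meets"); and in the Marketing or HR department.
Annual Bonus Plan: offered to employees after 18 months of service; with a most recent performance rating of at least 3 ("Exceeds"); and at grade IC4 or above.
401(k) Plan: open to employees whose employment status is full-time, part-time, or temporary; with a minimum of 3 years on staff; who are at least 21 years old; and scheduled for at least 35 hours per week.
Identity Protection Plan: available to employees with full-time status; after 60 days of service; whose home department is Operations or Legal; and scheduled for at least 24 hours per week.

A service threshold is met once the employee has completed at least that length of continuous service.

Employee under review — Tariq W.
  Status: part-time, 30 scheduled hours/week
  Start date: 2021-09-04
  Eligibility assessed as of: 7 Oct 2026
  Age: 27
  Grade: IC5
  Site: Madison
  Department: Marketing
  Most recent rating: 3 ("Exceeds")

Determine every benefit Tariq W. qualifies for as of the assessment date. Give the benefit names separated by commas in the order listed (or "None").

Legal Services Plan, Paid Sabbatical, Annual Bonus Plan

Service from 2021-09-04 to 7 Oct 2026: 1859 days.
Stock Purchase Plan — site Madison ✗ (not Albany, Osaka, or Leeds) → not eligible.
Pension Scheme — service 1859 days ≥ 2 months (≈60 days) ✓; site Madison ✗ (not Pune, Hamburg, or Boise) → not eligible.
Legal Services Plan — status part-time ✓; service 1859 days ≥ 26 weeks (≈182 days) ✓; rating 3 ≥ 3 ✓; age 27 ≥ 25 ✓ → eligible.
Paid Sabbatical — service 1859 days ≥ 180 days ✓; 30 hrs/wk ≥ 30 ✓; rating 3 ≥ 2 ✓; dept Marketing ✓ → eligible.
Annual Bonus Plan — service 1859 days ≥ 18 months (≈540 days) ✓; rating 3 ≥ 3 ✓; grade IC5 ≥ IC4 ✓ → eligible.
401(k) Plan — status part-time ✓; service 1859 days ≥ 3 years (≈1095 days) ✓; age 27 ≥ 21 ✓; 30 hrs/wk < 35 ✗ → not eligible.
Identity Protection Plan — status part-time ✗ (requires full-time) → not eligible.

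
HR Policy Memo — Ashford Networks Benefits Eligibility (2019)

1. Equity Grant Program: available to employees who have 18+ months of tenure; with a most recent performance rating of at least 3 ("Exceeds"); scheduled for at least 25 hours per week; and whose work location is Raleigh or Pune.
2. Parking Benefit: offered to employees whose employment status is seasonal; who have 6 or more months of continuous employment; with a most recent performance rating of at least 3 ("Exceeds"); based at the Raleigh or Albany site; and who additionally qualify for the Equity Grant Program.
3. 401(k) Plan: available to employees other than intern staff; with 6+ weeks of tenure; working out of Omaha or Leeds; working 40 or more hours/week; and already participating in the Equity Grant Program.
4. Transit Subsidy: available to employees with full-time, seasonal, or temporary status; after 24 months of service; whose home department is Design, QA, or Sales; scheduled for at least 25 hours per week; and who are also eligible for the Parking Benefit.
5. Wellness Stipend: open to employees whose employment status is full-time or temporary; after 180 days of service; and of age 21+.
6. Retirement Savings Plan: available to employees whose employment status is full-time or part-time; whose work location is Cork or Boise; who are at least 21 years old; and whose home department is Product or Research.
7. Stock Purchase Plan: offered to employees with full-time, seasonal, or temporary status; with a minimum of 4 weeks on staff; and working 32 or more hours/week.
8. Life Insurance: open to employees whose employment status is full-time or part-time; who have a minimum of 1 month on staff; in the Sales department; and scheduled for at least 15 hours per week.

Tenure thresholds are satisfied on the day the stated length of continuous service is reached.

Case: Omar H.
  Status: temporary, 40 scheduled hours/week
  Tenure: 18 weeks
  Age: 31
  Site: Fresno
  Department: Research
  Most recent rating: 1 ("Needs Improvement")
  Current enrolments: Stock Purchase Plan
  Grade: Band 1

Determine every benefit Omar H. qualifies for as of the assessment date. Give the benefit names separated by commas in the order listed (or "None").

Stock Purchase Plan

Equity Grant Program — service 18 weeks < 18 months (≈540 days) ✗ → not eligible.
Parking Benefit — status temporary ✗ (requires seasonal) → not eligible.
401(k) Plan — status temporary ✓ (not excluded); service 18 weeks ≥ 6 weeks ✓; site Fresno ✗ (not Omaha or Leeds) → not eligible.
Transit Subsidy — status temporary ✓; service 18 weeks < 24 months (≈720 days) ✗ → not eligible.
Wellness Stipend — status temporary ✓; service 18 weeks < 180 days ✗ → not eligible.
Retirement Savings Plan — status temporary ✗ (requires full-time or part-time) → not eligible.
Stock Purchase Plan — status temporary ✓; service 18 weeks ≥ 4 weeks ✓; 40 hrs/wk ≥ 32 ✓ → eligible.
Life Insurance — status temporary ✗ (requires full-time or part-time) → not eligible.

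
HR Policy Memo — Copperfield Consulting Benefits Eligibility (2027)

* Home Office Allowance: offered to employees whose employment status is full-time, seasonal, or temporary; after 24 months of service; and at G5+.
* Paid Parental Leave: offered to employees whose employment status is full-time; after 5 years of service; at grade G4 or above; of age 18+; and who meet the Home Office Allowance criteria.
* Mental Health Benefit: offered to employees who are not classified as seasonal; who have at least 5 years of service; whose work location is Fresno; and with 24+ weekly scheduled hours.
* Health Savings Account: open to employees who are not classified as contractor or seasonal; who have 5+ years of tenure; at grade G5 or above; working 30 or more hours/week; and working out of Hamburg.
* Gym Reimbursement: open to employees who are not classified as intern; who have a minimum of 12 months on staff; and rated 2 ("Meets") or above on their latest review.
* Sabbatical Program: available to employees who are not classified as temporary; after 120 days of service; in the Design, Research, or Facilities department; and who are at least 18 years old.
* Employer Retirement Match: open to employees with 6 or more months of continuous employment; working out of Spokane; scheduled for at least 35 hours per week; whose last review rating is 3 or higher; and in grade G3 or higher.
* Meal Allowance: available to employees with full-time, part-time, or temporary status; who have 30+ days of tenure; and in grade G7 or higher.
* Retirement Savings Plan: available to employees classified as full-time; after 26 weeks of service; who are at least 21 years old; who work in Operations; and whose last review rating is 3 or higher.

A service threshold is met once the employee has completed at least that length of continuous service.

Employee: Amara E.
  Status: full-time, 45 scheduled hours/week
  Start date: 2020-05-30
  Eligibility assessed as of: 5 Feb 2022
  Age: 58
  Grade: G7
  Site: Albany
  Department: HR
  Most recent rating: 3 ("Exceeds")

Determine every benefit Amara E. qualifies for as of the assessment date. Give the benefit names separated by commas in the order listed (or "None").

Service from 2020-05-30 to 5 Feb 2022: 616 days.
Home Office Allowance — status full-time ✓; service 616 days < 24 months (≈720 days) ✗ → not eligible.
Paid Parental Leave — status full-time ✓; service 616 days < 5 years (≈1825 days) ✗ → not eligible.
Mental Health Benefit — status full-time ✓ (not excluded); service 616 days < 5 years (≈1825 days) ✗ → not eligible.
Health Savings Account — status full-time ✓ (not excluded); service 616 days < 5 years (≈1825 days) ✗ → not eligible.
Gym Reimbursement — status full-time ✓ (not excluded); service 616 days ≥ 12 months (≈360 days) ✓; rating 3 ≥ 2 ✓ → eligible.
Sabbatical Program — status full-time ✓ (not excluded); service 616 days ≥ 120 days ✓; dept HR ✗ → not eligible.
Employer Retirement Match — service 616 days ≥ 6 months (≈180 days) ✓; site Albany ✗ (not Spokane) → not eligible.
Meal Allowance — status full-time ✓; service 616 days ≥ 30 days ✓; grade G7 ≥ G7 ✓ → eligible.
Retirement Savings Plan — status full-time ✓; service 616 days ≥ 26 weeks (≈182 days) ✓; age 58 ≥ 21 ✓; dept HR ✗ → not eligible.

Gym Reimbursement, Meal Allowance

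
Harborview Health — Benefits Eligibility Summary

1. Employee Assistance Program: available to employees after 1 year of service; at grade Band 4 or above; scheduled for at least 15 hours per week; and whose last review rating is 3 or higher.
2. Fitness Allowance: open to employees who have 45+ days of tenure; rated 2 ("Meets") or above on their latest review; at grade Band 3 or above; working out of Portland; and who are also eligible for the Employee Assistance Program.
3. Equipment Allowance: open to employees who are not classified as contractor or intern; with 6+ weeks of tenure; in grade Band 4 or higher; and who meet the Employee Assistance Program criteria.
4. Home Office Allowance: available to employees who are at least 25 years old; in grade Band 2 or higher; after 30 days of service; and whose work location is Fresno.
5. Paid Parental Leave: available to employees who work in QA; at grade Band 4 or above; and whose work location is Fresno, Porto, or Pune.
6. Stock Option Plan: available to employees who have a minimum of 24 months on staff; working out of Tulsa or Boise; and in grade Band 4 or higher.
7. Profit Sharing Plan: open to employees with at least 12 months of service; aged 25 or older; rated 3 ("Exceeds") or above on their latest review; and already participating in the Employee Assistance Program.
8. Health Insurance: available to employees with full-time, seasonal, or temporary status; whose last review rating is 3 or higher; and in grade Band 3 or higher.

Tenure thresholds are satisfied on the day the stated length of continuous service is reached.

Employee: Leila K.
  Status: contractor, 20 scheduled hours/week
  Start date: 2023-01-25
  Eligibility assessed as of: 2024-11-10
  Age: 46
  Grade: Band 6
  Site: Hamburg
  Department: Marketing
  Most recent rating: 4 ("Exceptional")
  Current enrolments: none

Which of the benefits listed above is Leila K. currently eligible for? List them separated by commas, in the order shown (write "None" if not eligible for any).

Service from 2023-01-25 to 2024-11-10: 655 days.
Employee Assistance Program — service 655 days ≥ 1 year (≈365 days) ✓; grade Band 6 ≥ Band 4 ✓; 20 hrs/wk ≥ 15 ✓; rating 4 ≥ 3 ✓ → eligible.
Fitness Allowance — service 655 days ≥ 45 days ✓; rating 4 ≥ 2 ✓; grade Band 6 ≥ Band 3 ✓; site Hamburg ✗ (not Portland) → not eligible.
Equipment Allowance — status contractor ✗ (excluded) → not eligible.
Home Office Allowance — age 46 ≥ 25 ✓; grade Band 6 ≥ Band 2 ✓; service 655 days ≥ 30 days ✓; site Hamburg ✗ (not Fresno) → not eligible.
Paid Parental Leave — dept Marketing ✗ → not eligible.
Stock Option Plan — service 655 days < 24 months (≈720 days) ✗ → not eligible.
Profit Sharing Plan — service 655 days ≥ 12 months (≈360 days) ✓; age 46 ≥ 25 ✓; rating 4 ≥ 3 ✓; not enrolled in Employee Assistance Program ✗ → not eligible.
Health Insurance — status contractor ✗ (requires full-time, seasonal, or temporary) → not eligible.

Employee Assistance Program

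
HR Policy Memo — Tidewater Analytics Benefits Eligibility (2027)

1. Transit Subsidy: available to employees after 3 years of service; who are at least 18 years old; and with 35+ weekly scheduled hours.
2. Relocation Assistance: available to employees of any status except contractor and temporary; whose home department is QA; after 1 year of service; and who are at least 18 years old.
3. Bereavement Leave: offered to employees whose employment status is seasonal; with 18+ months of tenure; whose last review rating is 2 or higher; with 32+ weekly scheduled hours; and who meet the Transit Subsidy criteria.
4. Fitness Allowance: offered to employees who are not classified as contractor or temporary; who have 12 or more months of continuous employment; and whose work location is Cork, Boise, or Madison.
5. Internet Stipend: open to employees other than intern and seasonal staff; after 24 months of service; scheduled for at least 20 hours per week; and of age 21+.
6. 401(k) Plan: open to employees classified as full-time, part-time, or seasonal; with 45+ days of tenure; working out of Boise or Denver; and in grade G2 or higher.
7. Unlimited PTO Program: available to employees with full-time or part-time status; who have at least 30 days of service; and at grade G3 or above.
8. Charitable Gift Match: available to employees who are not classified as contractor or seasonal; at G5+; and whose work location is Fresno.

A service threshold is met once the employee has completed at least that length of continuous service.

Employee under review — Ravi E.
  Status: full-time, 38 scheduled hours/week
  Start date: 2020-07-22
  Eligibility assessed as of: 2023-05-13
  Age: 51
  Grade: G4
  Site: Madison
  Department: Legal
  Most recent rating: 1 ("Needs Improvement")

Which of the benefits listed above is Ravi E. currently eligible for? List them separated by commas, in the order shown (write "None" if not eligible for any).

Service from 2020-07-22 to 2023-05-13: 1025 days.
Transit Subsidy — service 1025 days < 3 years (≈1095 days) ✗ → not eligible.
Relocation Assistance — status full-time ✓ (not excluded); dept Legal ✗ → not eligible.
Bereavement Leave — status full-time ✗ (requires seasonal) → not eligible.
Fitness Allowance — status full-time ✓ (not excluded); service 1025 days ≥ 12 months (≈360 days) ✓; site Madison ✓ → eligible.
Internet Stipend — status full-time ✓ (not excluded); service 1025 days ≥ 24 months (≈720 days) ✓; 38 hrs/wk ≥ 20 ✓; age 51 ≥ 21 ✓ → eligible.
401(k) Plan — status full-time ✓; service 1025 days ≥ 45 days ✓; site Madison ✗ (not Boise or Denver) → not eligible.
Unlimited PTO Program — status full-time ✓; service 1025 days ≥ 30 days ✓; grade G4 ≥ G3 ✓ → eligible.
Charitable Gift Match — status full-time ✓ (not excluded); grade G4 < G5 ✗ → not eligible.

Fitness Allowance, Internet Stipend, Unlimited PTO Program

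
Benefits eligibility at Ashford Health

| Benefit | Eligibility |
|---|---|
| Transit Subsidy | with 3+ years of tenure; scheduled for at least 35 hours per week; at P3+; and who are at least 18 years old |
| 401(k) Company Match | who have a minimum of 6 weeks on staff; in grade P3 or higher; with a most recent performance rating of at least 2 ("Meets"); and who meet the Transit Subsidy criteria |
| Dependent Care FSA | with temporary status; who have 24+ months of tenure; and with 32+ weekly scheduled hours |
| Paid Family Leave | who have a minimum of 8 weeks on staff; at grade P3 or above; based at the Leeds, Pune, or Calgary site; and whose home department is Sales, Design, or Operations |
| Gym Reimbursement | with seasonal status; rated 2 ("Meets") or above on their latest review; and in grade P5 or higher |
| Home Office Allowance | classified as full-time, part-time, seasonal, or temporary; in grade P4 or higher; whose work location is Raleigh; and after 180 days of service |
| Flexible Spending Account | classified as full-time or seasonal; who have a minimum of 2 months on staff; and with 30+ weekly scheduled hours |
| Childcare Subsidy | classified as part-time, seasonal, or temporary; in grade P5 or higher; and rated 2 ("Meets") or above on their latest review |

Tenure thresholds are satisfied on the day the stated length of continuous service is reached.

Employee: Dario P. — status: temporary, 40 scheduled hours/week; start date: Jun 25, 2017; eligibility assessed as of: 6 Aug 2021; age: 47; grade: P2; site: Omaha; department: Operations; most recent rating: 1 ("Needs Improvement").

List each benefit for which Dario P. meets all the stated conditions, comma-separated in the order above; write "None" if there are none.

Dependent Care FSA

Service from Jun 25, 2017 to 6 Aug 2021: 1503 days.
Transit Subsidy — service 1503 days ≥ 3 years (≈1095 days) ✓; 40 hrs/wk ≥ 35 ✓; grade P2 < P3 ✗ → not eligible.
401(k) Company Match — service 1503 days ≥ 6 weeks (≈42 days) ✓; grade P2 < P3 ✗ → not eligible.
Dependent Care FSA — status temporary ✓; service 1503 days ≥ 24 months (≈720 days) ✓; 40 hrs/wk ≥ 32 ✓ → eligible.
Paid Family Leave — service 1503 days ≥ 8 weeks (≈56 days) ✓; grade P2 < P3 ✗ → not eligible.
Gym Reimbursement — status temporary ✗ (requires seasonal) → not eligible.
Home Office Allowance — status temporary ✓; grade P2 < P4 ✗ → not eligible.
Flexible Spending Account — status temporary ✗ (requires full-time or seasonal) → not eligible.
Childcare Subsidy — status temporary ✓; grade P2 < P5 ✗ → not eligible.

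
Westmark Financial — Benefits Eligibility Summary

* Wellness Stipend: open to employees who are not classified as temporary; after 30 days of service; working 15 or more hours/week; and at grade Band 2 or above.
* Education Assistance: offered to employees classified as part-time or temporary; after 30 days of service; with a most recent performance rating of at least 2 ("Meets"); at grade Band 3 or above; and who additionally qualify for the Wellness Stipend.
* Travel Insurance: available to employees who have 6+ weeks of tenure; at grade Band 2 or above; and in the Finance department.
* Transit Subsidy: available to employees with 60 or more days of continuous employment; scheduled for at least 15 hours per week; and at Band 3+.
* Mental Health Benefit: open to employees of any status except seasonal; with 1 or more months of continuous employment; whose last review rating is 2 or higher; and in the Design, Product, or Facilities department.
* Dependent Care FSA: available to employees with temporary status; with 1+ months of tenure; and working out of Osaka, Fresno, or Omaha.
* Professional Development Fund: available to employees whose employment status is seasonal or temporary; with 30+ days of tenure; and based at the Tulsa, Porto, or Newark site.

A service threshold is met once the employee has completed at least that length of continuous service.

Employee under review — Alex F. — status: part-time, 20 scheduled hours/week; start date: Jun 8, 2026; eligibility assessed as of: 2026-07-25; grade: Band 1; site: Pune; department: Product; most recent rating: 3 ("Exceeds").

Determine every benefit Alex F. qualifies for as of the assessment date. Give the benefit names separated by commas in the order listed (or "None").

Service from Jun 8, 2026 to 2026-07-25: 47 days.
Wellness Stipend — status part-time ✓ (not excluded); service 47 days ≥ 30 days ✓; 20 hrs/wk ≥ 15 ✓; grade Band 1 < Band 2 ✗ → not eligible.
Education Assistance — status part-time ✓; service 47 days ≥ 30 days ✓; rating 3 ≥ 2 ✓; grade Band 1 < Band 3 ✗ → not eligible.
Travel Insurance — service 47 days ≥ 6 weeks (≈42 days) ✓; grade Band 1 < Band 2 ✗ → not eligible.
Transit Subsidy — service 47 days < 60 days ✗ → not eligible.
Mental Health Benefit — status part-time ✓ (not excluded); service 47 days ≥ 1 month (≈30 days) ✓; rating 3 ≥ 2 ✓; dept Product ✓ → eligible.
Dependent Care FSA — status part-time ✗ (requires temporary) → not eligible.
Professional Development Fund — status part-time ✗ (requires seasonal or temporary) → not eligible.

Mental Health Benefit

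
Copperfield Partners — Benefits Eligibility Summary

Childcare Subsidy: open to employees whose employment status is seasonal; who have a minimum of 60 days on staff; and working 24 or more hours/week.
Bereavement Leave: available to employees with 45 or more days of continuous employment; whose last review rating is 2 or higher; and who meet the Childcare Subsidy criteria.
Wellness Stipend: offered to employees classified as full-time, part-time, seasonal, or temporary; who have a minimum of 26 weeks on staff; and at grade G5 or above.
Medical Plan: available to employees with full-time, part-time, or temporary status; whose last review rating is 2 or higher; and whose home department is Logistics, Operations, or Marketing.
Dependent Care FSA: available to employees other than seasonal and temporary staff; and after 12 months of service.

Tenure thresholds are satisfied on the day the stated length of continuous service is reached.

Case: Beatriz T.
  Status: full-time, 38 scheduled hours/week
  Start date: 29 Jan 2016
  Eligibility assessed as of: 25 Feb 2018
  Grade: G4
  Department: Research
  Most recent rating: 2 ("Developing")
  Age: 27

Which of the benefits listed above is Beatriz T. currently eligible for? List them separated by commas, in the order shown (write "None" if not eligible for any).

Dependent Care FSA

Service from 29 Jan 2016 to 25 Feb 2018: 758 days.
Childcare Subsidy — status full-time ✗ (requires seasonal) → not eligible.
Bereavement Leave — service 758 days ≥ 45 days ✓; rating 2 ≥ 2 ✓; not eligible for Childcare Subsidy ✗ → not eligible.
Wellness Stipend — status full-time ✓; service 758 days ≥ 26 weeks (≈182 days) ✓; grade G4 < G5 ✗ → not eligible.
Medical Plan — status full-time ✓; rating 2 ≥ 2 ✓; dept Research ✗ → not eligible.
Dependent Care FSA — status full-time ✓ (not excluded); service 758 days ≥ 12 months (≈360 days) ✓ → eligible.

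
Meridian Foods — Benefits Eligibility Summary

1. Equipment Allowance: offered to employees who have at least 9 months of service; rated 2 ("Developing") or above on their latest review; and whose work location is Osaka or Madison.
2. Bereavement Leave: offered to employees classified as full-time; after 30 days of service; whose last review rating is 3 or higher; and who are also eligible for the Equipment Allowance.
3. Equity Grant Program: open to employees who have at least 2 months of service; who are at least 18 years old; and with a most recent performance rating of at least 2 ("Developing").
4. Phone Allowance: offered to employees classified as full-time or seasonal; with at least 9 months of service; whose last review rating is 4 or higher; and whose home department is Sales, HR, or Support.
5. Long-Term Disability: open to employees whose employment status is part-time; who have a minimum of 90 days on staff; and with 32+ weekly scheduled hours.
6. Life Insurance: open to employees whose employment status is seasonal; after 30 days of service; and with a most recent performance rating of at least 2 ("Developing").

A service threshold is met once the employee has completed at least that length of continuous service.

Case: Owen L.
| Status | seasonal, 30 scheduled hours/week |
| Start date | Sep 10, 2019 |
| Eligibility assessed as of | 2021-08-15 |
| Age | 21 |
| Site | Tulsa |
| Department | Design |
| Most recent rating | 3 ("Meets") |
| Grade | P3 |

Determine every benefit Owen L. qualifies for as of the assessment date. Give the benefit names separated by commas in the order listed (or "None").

Service from Sep 10, 2019 to 2021-08-15: 705 days.
Equipment Allowance — service 705 days ≥ 9 months (≈270 days) ✓; rating 3 ≥ 2 ✓; site Tulsa ✗ (not Osaka or Madison) → not eligible.
Bereavement Leave — status seasonal ✗ (requires full-time) → not eligible.
Equity Grant Program — service 705 days ≥ 2 months (≈60 days) ✓; age 21 ≥ 18 ✓; rating 3 ≥ 2 ✓ → eligible.
Phone Allowance — status seasonal ✓; service 705 days ≥ 9 months (≈270 days) ✓; rating 3 < 4 ✗ → not eligible.
Long-Term Disability — status seasonal ✗ (requires part-time) → not eligible.
Life Insurance — status seasonal ✓; service 705 days ≥ 30 days ✓; rating 3 ≥ 2 ✓ → eligible.

Equity Grant Program, Life Insurance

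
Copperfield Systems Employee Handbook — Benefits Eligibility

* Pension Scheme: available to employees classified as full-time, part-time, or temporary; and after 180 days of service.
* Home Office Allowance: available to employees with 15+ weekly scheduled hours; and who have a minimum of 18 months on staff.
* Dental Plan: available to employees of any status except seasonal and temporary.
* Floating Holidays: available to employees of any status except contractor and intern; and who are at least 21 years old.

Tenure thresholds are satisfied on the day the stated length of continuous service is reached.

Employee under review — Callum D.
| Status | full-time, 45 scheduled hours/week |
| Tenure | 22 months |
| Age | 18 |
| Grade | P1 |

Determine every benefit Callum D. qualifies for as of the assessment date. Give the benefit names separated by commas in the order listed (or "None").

Pension Scheme — status full-time ✓; service 22 months ≥ 180 days ✓ → eligible.
Home Office Allowance — 45 hrs/wk ≥ 15 ✓; service 22 months ≥ 18 months ✓ → eligible.
Dental Plan — status full-time ✓ (not excluded) → eligible.
Floating Holidays — status full-time ✓ (not excluded); age 18 < 21 ✗ → not eligible.

Pension Scheme, Home Office Allowance, Dental Plan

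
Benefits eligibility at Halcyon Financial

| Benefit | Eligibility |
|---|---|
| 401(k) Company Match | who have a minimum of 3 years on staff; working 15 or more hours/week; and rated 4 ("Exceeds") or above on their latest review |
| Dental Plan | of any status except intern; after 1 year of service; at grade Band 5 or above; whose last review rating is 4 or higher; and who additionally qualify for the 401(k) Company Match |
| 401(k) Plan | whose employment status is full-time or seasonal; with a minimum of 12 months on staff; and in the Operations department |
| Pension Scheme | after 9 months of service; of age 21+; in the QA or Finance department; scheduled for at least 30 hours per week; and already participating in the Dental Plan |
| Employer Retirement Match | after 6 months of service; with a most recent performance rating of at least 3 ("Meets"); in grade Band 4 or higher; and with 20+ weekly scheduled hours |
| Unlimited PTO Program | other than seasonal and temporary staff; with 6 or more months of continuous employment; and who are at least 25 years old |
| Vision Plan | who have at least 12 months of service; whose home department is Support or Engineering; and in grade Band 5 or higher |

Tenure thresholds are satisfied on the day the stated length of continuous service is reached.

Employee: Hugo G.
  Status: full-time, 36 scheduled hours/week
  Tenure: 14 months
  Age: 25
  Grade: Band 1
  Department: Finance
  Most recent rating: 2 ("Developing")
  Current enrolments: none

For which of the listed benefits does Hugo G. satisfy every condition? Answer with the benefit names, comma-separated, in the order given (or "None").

401(k) Company Match — service 14 months < 3 years (≈1095 days) ✗ → not eligible.
Dental Plan — status full-time ✓ (not excluded); service 14 months ≥ 1 year (≈365 days) ✓; grade Band 1 < Band 5 ✗ → not eligible.
401(k) Plan — status full-time ✓; service 14 months ≥ 12 months ✓; dept Finance ✗ → not eligible.
Pension Scheme — service 14 months ≥ 9 months ✓; age 25 ≥ 21 ✓; dept Finance ✓; 36 hrs/wk ≥ 30 ✓; not enrolled in Dental Plan ✗ → not eligible.
Employer Retirement Match — service 14 months ≥ 6 months ✓; rating 2 < 3 ✗ → not eligible.
Unlimited PTO Program — status full-time ✓ (not excluded); service 14 months ≥ 6 months ✓; age 25 ≥ 25 ✓ → eligible.
Vision Plan — service 14 months ≥ 12 months ✓; dept Finance ✗ → not eligible.

Unlimited PTO Program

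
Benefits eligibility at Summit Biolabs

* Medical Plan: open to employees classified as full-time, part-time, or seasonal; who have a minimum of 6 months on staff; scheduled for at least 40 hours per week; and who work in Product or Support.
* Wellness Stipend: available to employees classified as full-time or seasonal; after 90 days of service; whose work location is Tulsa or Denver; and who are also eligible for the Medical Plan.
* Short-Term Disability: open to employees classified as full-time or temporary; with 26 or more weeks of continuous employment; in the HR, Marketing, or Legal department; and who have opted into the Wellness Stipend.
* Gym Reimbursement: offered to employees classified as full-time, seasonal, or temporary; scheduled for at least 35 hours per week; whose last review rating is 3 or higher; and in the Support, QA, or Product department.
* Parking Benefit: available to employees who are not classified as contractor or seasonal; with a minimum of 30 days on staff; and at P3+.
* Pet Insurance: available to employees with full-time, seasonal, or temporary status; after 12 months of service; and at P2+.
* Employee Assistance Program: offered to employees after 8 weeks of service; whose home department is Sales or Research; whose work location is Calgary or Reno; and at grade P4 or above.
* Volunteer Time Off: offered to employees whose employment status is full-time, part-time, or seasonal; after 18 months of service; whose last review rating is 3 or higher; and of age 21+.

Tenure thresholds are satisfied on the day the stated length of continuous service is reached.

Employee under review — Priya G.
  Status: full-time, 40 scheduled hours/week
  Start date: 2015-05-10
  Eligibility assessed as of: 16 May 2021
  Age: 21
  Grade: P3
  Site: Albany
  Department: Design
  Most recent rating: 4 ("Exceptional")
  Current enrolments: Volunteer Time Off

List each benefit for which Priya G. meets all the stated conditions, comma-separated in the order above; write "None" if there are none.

Service from 2015-05-10 to 16 May 2021: 2198 days.
Medical Plan — status full-time ✓; service 2198 days ≥ 6 months (≈180 days) ✓; 40 hrs/wk ≥ 40 ✓; dept Design ✗ → not eligible.
Wellness Stipend — status full-time ✓; service 2198 days ≥ 90 days ✓; site Albany ✗ (not Tulsa or Denver) → not eligible.
Short-Term Disability — status full-time ✓; service 2198 days ≥ 26 weeks (≈182 days) ✓; dept Design ✗ → not eligible.
Gym Reimbursement — status full-time ✓; 40 hrs/wk ≥ 35 ✓; rating 4 ≥ 3 ✓; dept Design ✗ → not eligible.
Parking Benefit — status full-time ✓ (not excluded); service 2198 days ≥ 30 days ✓; grade P3 ≥ P3 ✓ → eligible.
Pet Insurance — status full-time ✓; service 2198 days ≥ 12 months (≈360 days) ✓; grade P3 ≥ P2 ✓ → eligible.
Employee Assistance Program — service 2198 days ≥ 8 weeks (≈56 days) ✓; dept Design ✗ → not eligible.
Volunteer Time Off — status full-time ✓; service 2198 days ≥ 18 months (≈540 days) ✓; rating 4 ≥ 3 ✓; age 21 ≥ 21 ✓ → eligible.

Parking Benefit, Pet Insurance, Volunteer Time Off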